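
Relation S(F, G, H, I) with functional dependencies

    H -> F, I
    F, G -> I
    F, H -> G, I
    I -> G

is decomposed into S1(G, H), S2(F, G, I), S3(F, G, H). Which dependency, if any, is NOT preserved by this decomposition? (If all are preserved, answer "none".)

H → F, I: restricted closure across fragments reaches F, I.
F, G → I lies within S2.
F, H → G, I: restricted closure across fragments reaches G, I.
I → G lies within S2.
Every dependency is enforceable on the fragments, so the decomposition is dependency-preserving.

none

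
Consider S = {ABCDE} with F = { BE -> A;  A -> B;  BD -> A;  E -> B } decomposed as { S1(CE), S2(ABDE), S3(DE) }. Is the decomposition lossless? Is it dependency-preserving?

lossy but dependency-preserving

Lossless test (chase): Rows 1 and 2 agree on E; apply E→B and equate their B entries. Rows 1 and 3 agree on E; apply E→B and equate their B entries. Rows 1 and 2 agree on BE; apply BE→A and equate their A entries. Rows 1 and 3 agree on BE; apply BE→A and equate their A entries. No row becomes fully distinguished — the join is lossy.
Dependency preservation: every FD's attributes lie within a single fragment, so each can be enforced locally — preserved.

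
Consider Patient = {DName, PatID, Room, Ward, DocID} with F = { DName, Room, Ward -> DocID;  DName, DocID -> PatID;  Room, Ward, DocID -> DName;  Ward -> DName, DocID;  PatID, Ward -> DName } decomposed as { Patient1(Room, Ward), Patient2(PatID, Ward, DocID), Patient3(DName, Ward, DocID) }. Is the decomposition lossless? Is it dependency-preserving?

Lossless test (chase): Rows 1 and 2 agree on Ward; apply Ward→DName, DocID and equate their DName, DocID entries. Rows 1 and 3 agree on Ward; apply Ward→DName, DocID and equate their DName, DocID entries. Rows 1 and 2 agree on DName, DocID; apply DName, DocID→PatID and equate their PatID entries. Rows 1 and 3 agree on DName, DocID; apply DName, DocID→PatID and equate their PatID entries. Row 1 is now all distinguished symbols — the join is lossless.
Dependency preservation: the restricted closure of {DName, DocID} across the fragments never reaches {PatID}, so DName, DocID → PatID cannot be enforced without a join — not preserved.

lossless but not dependency-preserving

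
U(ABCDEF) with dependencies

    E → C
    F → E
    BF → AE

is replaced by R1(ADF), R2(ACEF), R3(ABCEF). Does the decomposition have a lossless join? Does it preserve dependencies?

lossy but dependency-preserving

Lossless test (chase): Rows 1 and 2 agree on F; apply F→E and equate their E entries. Rows 1 and 2 agree on E; apply E→C and equate their C entries. No row becomes fully distinguished — the join is lossy.
Dependency preservation: every FD's attributes lie within a single fragment, so each can be enforced locally — preserved.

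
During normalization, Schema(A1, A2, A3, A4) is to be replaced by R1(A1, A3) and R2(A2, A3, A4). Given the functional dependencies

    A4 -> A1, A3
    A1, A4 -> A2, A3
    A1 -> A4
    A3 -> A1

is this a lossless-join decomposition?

Common attributes: R1 ∩ R2 = {A3}.
Closure of {A3}: A3 → A1 applies, adding A1; A1 → A4 applies, adding A4; A1, A4 → A2, A3 applies, adding A2. So (A3)⁺ = {A1, A2, A3, A4}.
This closure contains every attribute of R1, so R1 ∩ R2 → R1. The join is lossless.

Yes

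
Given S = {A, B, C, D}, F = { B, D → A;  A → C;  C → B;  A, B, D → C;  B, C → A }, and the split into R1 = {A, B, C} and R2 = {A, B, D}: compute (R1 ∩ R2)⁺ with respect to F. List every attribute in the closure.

A, B, C

R1 ∩ R2 = {A, B}.
A → C applies, adding C
Closure: {A, B, C}.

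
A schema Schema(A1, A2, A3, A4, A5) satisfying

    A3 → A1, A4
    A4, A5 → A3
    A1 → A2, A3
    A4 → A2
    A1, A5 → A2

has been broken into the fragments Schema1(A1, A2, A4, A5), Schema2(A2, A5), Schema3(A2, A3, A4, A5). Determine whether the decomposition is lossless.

Chase test. Columns are A1, A2, A3, A4, A5; row i has aⱼ where attribute j ∈ Schemai, else bᵢⱼ.
Initial tableau (one row per fragment):
  row 1: a1 a2 b13 a4 a5
  row 2: b21 a2 b23 b24 a5
  row 3: b31 a2 a3 a4 a5
Rows 1 and 3 agree on A4, A5; apply A4, A5→A3 and equate their A3 entries.
Rows 1 and 3 agree on A3; apply A3→A1, A4 and equate their A1, A4 entries.
Row 1 is now all distinguished symbols — the join is lossless.

Yes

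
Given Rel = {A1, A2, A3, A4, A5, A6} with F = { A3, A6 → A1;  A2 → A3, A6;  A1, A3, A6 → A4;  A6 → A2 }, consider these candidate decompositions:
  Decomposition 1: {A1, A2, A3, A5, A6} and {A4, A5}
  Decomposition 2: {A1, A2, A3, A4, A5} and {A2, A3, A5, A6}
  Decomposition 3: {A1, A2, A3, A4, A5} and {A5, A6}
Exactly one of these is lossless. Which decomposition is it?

Decomposition 2

Decomposition 1: common = {A5}, closure = {A5} → lossy.
Decomposition 2: common = {A2, A3, A5}, closure = {A1, A2, A3, A4, A5, A6} → lossless.
Decomposition 3: common = {A5}, closure = {A5} → lossy.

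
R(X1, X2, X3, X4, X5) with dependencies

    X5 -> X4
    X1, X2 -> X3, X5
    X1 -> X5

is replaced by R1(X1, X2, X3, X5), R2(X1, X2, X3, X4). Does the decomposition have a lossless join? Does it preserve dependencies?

Lossless test: (X1, X2, X3)⁺ = {X1, X2, X3, X4, X5}, which contains all of one fragment — lossless.
Dependency preservation: the restricted closure of {X5} across the fragments never reaches {X4}, so X5 → X4 cannot be enforced without a join — not preserved.

lossless but not dependency-preserving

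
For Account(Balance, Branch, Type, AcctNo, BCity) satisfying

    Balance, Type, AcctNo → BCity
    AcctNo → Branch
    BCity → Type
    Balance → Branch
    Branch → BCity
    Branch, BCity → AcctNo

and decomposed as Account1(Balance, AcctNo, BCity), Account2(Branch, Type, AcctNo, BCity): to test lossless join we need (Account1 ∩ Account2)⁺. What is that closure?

Branch, Type, AcctNo, BCity

Account1 ∩ Account2 = {AcctNo, BCity}.
AcctNo → Branch applies, adding Branch
BCity → Type applies, adding Type
Closure: {Branch, Type, AcctNo, BCity}.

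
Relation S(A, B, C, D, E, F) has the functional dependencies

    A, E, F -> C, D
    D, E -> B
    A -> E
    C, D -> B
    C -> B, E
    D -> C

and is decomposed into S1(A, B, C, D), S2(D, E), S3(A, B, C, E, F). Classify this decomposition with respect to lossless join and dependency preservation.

lossy and not dependency-preserving

Lossless test (chase): Rows 1 and 3 agree on A; apply A→E and equate their E entries. Rows 1 and 2 agree on D; apply D→C and equate their C entries. Rows 1 and 2 agree on D, E; apply D, E→B and equate their B entries. No row becomes fully distinguished — the join is lossy.
Dependency preservation: the restricted closure of {A, E, F} across the fragments never reaches {C, D}, so A, E, F → C, D cannot be enforced without a join — not preserved.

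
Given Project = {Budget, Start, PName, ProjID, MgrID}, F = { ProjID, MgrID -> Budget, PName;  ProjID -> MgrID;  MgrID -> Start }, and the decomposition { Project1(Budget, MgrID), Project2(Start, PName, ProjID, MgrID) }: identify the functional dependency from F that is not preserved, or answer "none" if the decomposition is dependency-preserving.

ProjID, MgrID -> Budget, PName

Check ProjID, MgrID → Budget, PName: no single fragment contains all of {Budget, PName, ProjID, MgrID}, and the restricted closure of {ProjID, MgrID} across the fragments never reaches {Budget, PName}.
ProjID → MgrID is preserved.
MgrID → Start is preserved.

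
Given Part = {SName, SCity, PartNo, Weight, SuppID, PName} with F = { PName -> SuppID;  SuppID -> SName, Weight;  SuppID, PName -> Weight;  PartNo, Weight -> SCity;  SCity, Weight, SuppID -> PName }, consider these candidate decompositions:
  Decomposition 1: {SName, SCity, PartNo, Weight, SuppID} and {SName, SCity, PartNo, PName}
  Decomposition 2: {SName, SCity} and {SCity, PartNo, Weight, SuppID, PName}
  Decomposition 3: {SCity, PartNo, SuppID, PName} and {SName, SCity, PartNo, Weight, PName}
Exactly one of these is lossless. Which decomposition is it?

Decomposition 1: common = {SName, SCity, PartNo}, closure = {SName, SCity, PartNo} → lossy.
Decomposition 2: common = {SCity}, closure = {SCity} → lossy.
Decomposition 3: common = {SCity, PartNo, PName}, closure = {SName, SCity, PartNo, Weight, SuppID, PName} → lossless.

Decomposition 3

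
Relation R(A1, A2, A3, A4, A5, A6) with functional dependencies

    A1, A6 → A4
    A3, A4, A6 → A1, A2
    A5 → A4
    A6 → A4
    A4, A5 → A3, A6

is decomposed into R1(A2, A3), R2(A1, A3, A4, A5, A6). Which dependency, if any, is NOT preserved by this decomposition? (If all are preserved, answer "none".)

A3, A4, A6 → A1, A2

Check A3, A4, A6 → A1, A2: no single fragment contains all of {A1, A2, A3, A4, A6}, and the restricted closure of {A3, A4, A6} across the fragments never reaches {A1, A2}.
A1, A6 → A4 is preserved.
A5 → A4 is preserved.
A6 → A4 is preserved.
A4, A5 → A3, A6 is preserved.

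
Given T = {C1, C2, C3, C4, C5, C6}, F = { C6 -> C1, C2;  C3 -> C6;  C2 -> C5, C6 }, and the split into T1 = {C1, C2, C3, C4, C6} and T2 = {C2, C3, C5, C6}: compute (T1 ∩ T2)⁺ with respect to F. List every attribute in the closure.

T1 ∩ T2 = {C2, C3, C6}.
C6 → C1, C2 applies, adding C1
C2 → C5, C6 applies, adding C5
Closure: {C1, C2, C3, C5, C6}.

C1, C2, C3, C5, C6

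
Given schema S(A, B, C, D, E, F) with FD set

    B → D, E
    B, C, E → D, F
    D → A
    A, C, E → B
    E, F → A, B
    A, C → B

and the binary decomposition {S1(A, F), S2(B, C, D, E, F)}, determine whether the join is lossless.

No

Common attributes: S1 ∩ S2 = {F}.
No dependency enlarges {F}, so (F)⁺ = {F}.
The closure contains neither all of S1 = {A, F} nor all of S2 = {B, C, D, E, F}, so the common attributes are not a superkey of either fragment. The join is lossy.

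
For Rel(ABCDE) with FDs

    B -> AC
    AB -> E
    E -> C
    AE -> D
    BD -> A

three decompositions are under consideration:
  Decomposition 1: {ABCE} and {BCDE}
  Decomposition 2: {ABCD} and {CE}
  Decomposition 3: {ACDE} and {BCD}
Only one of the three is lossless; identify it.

Decomposition 1: common = {BCE}, closure = {ABCDE} → lossless.
Decomposition 2: common = {C}, closure = {C} → lossy.
Decomposition 3: common = {CD}, closure = {CD} → lossy.

Decomposition 1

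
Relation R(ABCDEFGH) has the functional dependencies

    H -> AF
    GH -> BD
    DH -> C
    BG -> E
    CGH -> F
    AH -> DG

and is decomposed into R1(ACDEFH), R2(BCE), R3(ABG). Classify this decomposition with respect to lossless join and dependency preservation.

lossy and not dependency-preserving

Lossless test (chase): applying each FD to every pair of rows produces no changes in the tableau, so no row becomes fully distinguished — the join is lossy.
Dependency preservation: the restricted closure of {GH} across the fragments never reaches {BD}, so GH → BD cannot be enforced without a join — not preserved.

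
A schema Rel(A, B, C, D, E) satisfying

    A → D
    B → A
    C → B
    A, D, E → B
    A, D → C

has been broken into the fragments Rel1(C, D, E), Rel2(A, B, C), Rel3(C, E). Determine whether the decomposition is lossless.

Yes

Chase test. Columns are A, B, C, D, E; row i has aⱼ where attribute j ∈ Reli, else bᵢⱼ.
Initial tableau (one row per fragment):
  row 1: b11 b12 a3 a4 a5
  row 2: a1 a2 a3 b24 b25
  row 3: b31 b32 a3 b34 a5
Rows 1 and 2 agree on C; apply C→B and equate their B entries.
Rows 1 and 3 agree on C; apply C→B and equate their B entries.
Rows 1 and 2 agree on B; apply B→A and equate their A entries.
Rows 1 and 3 agree on B; apply B→A and equate their A entries.
Rows 1 and 2 agree on A; apply A→D and equate their D entries.
Rows 1 and 3 agree on A; apply A→D and equate their D entries.
Row 1 is now all distinguished symbols — the join is lossless.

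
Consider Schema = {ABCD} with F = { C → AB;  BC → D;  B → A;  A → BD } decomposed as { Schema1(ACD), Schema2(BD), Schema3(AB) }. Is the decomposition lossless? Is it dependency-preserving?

lossless and dependency-preserving

Lossless test (chase): Rows 2 and 3 agree on B; apply B→A and equate their A entries. Rows 1 and 2 agree on A; apply A→BD and equate their BD entries. Rows 1 and 3 agree on A; apply A→BD and equate their BD entries. Row 1 is now all distinguished symbols — the join is lossless.
Dependency preservation: C → AB; BC → D; A → BD are not contained in any single fragment, but the restricted closure of each left-hand side across the fragments still reaches the right-hand side; the remaining FDs each lie inside some fragment. All dependencies are preserved.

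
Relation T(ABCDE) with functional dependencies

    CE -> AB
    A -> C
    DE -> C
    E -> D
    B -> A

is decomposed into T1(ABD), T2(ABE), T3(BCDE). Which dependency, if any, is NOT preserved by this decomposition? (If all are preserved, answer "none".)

Check A → C: no single fragment contains all of {AC}, and the restricted closure of {A} across the fragments never reaches {C}.
CE → AB is preserved.
DE → C is preserved.
E → D is preserved.
B → A is preserved.

A -> C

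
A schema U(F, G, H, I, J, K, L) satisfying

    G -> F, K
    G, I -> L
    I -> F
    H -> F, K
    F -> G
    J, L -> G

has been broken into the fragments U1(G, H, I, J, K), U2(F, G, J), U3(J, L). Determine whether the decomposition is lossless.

Chase test. Columns are F, G, H, I, J, K, L; row i has aⱼ where attribute j ∈ Ui, else bᵢⱼ.
Initial tableau (one row per fragment):
  row 1: b11 a2 a3 a4 a5 a6 b17
  row 2: a1 a2 b23 b24 a5 b26 b27
  row 3: b31 b32 b33 b34 a5 b36 a7
Rows 1 and 2 agree on G; apply G→F, K and equate their F, K entries.
No row becomes fully distinguished — the join is lossy.

No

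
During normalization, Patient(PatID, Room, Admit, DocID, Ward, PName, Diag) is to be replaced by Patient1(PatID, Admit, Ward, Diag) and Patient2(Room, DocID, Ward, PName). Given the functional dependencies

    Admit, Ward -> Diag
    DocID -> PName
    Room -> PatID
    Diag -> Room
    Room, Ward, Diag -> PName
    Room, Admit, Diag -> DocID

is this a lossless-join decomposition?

Common attributes: Patient1 ∩ Patient2 = {Ward}.
No dependency enlarges {Ward}, so (Ward)⁺ = {Ward}.
The closure contains neither all of Patient1 = {PatID, Admit, Ward, Diag} nor all of Patient2 = {Room, DocID, Ward, PName}, so the common attributes are not a superkey of either fragment. The join is lossy.

No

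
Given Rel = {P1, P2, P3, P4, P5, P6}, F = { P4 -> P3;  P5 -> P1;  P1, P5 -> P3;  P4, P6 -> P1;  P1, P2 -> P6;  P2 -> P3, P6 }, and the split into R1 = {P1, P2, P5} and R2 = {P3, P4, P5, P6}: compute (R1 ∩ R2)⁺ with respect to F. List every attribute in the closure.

P1, P3, P5

R1 ∩ R2 = {P5}.
P5 → P1 applies, adding P1
P1, P5 → P3 applies, adding P3
Closure: {P1, P3, P5}.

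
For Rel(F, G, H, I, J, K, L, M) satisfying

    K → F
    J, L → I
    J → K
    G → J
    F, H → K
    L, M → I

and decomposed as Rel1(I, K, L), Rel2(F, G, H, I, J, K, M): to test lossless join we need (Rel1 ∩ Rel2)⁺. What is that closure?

Rel1 ∩ Rel2 = {I, K}.
K → F applies, adding F
Closure: {F, I, K}.

F, I, K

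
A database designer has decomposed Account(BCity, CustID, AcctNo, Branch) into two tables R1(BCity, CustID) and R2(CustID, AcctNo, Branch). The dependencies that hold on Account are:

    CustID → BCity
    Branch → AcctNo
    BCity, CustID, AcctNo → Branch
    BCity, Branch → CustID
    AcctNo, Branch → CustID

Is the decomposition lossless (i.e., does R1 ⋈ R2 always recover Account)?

Common attributes: R1 ∩ R2 = {CustID}.
Closure of {CustID}: CustID → BCity applies, adding BCity. So (CustID)⁺ = {BCity, CustID}.
This closure contains every attribute of R1, so R1 ∩ R2 → R1. The join is lossless.

Yes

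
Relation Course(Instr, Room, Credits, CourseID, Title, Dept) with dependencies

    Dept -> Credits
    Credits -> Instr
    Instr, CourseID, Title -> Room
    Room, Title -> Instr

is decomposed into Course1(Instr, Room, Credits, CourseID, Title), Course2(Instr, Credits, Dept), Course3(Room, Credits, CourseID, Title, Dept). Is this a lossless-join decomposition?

Chase test. Columns are Instr, Room, Credits, CourseID, Title, Dept; row i has aⱼ where attribute j ∈ Coursei, else bᵢⱼ.
Initial tableau (one row per fragment):
  row 1: a1 a2 a3 a4 a5 b16
  row 2: a1 b22 a3 b24 b25 a6
  row 3: b31 a2 a3 a4 a5 a6
Rows 1 and 3 agree on Credits; apply Credits→Instr and equate their Instr entries.
Row 3 is now all distinguished symbols — the join is lossless.

Yes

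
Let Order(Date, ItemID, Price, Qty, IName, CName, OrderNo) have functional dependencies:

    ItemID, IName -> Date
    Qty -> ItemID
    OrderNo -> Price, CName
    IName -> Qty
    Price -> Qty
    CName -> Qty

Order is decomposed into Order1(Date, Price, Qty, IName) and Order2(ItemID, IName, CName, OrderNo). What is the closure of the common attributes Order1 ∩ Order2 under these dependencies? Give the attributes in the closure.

Order1 ∩ Order2 = {IName}.
IName → Qty applies, adding Qty
Qty → ItemID applies, adding ItemID
ItemID, IName → Date applies, adding Date
Closure: {Date, ItemID, Qty, IName}.

Date, ItemID, Qty, IName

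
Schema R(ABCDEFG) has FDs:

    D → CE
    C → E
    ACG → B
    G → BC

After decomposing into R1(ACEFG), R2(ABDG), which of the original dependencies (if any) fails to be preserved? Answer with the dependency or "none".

Check D → CE: no single fragment contains all of {CDE}, and the restricted closure of {D} across the fragments never reaches {CE}.
C → E is preserved.
ACG → B is preserved.
G → BC is preserved.

D → CE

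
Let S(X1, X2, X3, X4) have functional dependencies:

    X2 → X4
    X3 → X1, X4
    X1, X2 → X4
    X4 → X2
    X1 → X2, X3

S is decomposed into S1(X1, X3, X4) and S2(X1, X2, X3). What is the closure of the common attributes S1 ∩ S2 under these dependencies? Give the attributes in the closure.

X1, X2, X3, X4

S1 ∩ S2 = {X1, X3}.
X3 → X1, X4 applies, adding X4
X4 → X2 applies, adding X2
Closure: {X1, X2, X3, X4}.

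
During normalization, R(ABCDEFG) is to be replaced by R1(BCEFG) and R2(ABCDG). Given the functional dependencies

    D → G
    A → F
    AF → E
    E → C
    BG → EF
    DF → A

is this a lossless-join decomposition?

Yes

Common attributes: R1 ∩ R2 = {BCG}.
Closure of {BCG}: BG → EF applies, adding EF. So (BCG)⁺ = {BCEFG}.
This closure contains every attribute of R1, so R1 ∩ R2 → R1. The join is lossless.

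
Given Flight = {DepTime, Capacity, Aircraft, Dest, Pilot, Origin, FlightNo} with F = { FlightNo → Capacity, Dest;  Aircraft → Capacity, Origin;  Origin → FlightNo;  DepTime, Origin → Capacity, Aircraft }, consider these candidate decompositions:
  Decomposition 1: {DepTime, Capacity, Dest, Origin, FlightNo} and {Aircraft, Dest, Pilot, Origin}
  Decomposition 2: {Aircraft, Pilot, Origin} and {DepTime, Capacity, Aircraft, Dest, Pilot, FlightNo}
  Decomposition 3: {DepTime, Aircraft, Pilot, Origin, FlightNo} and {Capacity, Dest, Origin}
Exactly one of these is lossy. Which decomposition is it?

Decomposition 1

Decomposition 1: common = {Dest, Origin}, closure = {Capacity, Dest, Origin, FlightNo} → lossy.
Decomposition 2: common = {Aircraft, Pilot}, closure = {Capacity, Aircraft, Dest, Pilot, Origin, FlightNo} → lossless.
Decomposition 3: common = {Origin}, closure = {Capacity, Dest, Origin, FlightNo} → lossless.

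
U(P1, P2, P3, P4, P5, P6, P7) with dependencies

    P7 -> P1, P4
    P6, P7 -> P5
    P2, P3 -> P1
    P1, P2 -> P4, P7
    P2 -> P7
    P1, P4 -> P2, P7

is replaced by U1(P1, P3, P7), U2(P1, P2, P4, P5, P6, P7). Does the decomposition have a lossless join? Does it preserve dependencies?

Lossless test: (P1, P7)⁺ = {P1, P2, P4, P7}, which is a superkey of neither fragment — lossy.
Dependency preservation: P2, P3 → P1 is not contained in any single fragment, but the restricted closure of its left-hand side across the fragments still reaches the right-hand side; the remaining FDs each lie inside some fragment. All dependencies are preserved.

lossy but dependency-preserving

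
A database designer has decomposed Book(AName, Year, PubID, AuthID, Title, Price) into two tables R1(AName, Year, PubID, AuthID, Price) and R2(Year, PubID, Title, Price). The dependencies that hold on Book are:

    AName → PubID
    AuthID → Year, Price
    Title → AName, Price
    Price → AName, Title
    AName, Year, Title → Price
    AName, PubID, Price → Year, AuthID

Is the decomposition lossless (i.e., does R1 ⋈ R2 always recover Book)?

Yes

Common attributes: R1 ∩ R2 = {Year, PubID, Price}.
Closure of {Year, PubID, Price}: Price → AName, Title applies, adding AName, Title; AName, PubID, Price → Year, AuthID applies, adding AuthID. So (Year, PubID, Price)⁺ = {AName, Year, PubID, AuthID, Title, Price}.
This closure contains every attribute of R1, so R1 ∩ R2 → R1. The join is lossless.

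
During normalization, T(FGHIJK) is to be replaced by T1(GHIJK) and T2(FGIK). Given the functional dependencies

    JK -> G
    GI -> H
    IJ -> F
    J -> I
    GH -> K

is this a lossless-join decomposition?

Common attributes: T1 ∩ T2 = {GIK}.
Closure of {GIK}: GI → H applies, adding H. So (GIK)⁺ = {GHIK}.
The closure contains neither all of T1 = {GHIJK} nor all of T2 = {FGIK}, so the common attributes are not a superkey of either fragment. The join is lossy.

No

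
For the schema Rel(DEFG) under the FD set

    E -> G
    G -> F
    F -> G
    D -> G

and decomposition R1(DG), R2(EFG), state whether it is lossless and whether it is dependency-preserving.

Lossless test: (G)⁺ = {FG}, which is a superkey of neither fragment — lossy.
Dependency preservation: every FD's attributes lie within a single fragment, so each can be enforced locally — preserved.

lossy but dependency-preserving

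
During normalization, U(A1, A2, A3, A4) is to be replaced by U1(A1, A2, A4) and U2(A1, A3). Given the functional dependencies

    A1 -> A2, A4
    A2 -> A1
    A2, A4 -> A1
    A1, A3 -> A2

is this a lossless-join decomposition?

Common attributes: U1 ∩ U2 = {A1}.
Closure of {A1}: A1 → A2, A4 applies, adding A2, A4. So (A1)⁺ = {A1, A2, A4}.
This closure contains every attribute of U1, so U1 ∩ U2 → U1. The join is lossless.

Yes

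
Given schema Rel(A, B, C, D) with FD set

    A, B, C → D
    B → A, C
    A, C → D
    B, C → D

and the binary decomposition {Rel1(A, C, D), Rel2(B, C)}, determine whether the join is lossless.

No

Common attributes: Rel1 ∩ Rel2 = {C}.
No dependency enlarges {C}, so (C)⁺ = {C}.
The closure contains neither all of Rel1 = {A, C, D} nor all of Rel2 = {B, C}, so the common attributes are not a superkey of either fragment. The join is lossy.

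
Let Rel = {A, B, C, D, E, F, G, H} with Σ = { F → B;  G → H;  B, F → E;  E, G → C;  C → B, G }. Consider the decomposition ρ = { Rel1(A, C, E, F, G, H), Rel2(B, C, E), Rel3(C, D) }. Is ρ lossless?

Chase test. Columns are A, B, C, D, E, F, G, H; row i has aⱼ where attribute j ∈ Reli, else bᵢⱼ.
Initial tableau (one row per fragment):
  row 1: a1 b12 a3 b14 a5 a6 a7 a8
  row 2: b21 a2 a3 b24 a5 b26 b27 b28
  row 3: b31 b32 a3 a4 b35 b36 b37 b38
Rows 1 and 2 agree on C; apply C→B, G and equate their B, G entries.
Rows 1 and 3 agree on C; apply C→B, G and equate their B, G entries.
Rows 1 and 2 agree on G; apply G→H and equate their H entries.
Rows 1 and 3 agree on G; apply G→H and equate their H entries.
No row becomes fully distinguished — the join is lossy.

No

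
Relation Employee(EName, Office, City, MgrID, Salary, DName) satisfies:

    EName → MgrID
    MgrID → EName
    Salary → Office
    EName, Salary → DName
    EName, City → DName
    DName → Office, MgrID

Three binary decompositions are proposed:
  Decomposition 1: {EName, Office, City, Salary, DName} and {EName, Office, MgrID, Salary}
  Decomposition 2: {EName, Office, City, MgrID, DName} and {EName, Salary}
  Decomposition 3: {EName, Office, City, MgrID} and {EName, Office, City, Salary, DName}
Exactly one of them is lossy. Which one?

Decomposition 1: common = {EName, Office, Salary}, closure = {EName, Office, MgrID, Salary, DName} → lossless.
Decomposition 2: common = {EName}, closure = {EName, MgrID} → lossy.
Decomposition 3: common = {EName, Office, City}, closure = {EName, Office, City, MgrID, DName} → lossless.

Decomposition 2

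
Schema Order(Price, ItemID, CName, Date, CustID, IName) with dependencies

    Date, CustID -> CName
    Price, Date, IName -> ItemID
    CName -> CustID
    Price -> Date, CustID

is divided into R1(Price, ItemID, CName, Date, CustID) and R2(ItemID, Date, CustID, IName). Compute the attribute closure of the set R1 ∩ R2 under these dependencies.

ItemID, CName, Date, CustID

R1 ∩ R2 = {ItemID, Date, CustID}.
Date, CustID → CName applies, adding CName
Closure: {ItemID, CName, Date, CustID}.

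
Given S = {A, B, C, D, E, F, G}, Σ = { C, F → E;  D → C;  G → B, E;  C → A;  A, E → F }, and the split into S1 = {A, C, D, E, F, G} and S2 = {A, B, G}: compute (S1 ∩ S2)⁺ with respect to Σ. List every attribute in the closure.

S1 ∩ S2 = {A, G}.
G → B, E applies, adding B, E
A, E → F applies, adding F
Closure: {A, B, E, F, G}.

A, B, E, F, G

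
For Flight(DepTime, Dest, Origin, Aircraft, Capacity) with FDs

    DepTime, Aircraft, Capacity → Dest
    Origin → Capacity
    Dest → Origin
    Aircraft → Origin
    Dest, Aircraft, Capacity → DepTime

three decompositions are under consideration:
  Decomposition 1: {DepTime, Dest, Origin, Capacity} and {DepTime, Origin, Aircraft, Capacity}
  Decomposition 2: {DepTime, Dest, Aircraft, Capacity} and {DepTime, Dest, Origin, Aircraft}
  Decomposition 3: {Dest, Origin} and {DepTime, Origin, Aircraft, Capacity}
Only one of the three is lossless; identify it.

Decomposition 2

Decomposition 1: common = {DepTime, Origin, Capacity}, closure = {DepTime, Origin, Capacity} → lossy.
Decomposition 2: common = {DepTime, Dest, Aircraft}, closure = {DepTime, Dest, Origin, Aircraft, Capacity} → lossless.
Decomposition 3: common = {Origin}, closure = {Origin, Capacity} → lossy.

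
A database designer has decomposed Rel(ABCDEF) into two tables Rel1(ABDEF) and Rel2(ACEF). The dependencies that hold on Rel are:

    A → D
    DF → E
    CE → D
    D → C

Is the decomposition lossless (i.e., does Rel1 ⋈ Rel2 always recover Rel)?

Yes

Common attributes: Rel1 ∩ Rel2 = {AEF}.
Closure of {AEF}: A → D applies, adding D; D → C applies, adding C. So (AEF)⁺ = {ACDEF}.
This closure contains every attribute of Rel2, so Rel1 ∩ Rel2 → Rel2. The join is lossless.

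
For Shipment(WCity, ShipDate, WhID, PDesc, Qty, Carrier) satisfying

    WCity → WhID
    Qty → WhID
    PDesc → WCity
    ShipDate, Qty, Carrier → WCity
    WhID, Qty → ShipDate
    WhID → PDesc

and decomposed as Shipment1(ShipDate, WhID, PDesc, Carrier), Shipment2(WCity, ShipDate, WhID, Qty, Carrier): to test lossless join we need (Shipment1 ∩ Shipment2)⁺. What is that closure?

WCity, ShipDate, WhID, PDesc, Carrier

Shipment1 ∩ Shipment2 = {ShipDate, WhID, Carrier}.
WhID → PDesc applies, adding PDesc
PDesc → WCity applies, adding WCity
Closure: {WCity, ShipDate, WhID, PDesc, Carrier}.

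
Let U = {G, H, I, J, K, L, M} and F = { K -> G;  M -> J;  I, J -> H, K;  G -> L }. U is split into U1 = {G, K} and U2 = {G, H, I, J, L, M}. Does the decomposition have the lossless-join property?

Common attributes: U1 ∩ U2 = {G}.
Closure of {G}: G → L applies, adding L. So (G)⁺ = {G, L}.
The closure contains neither all of U1 = {G, K} nor all of U2 = {G, H, I, J, L, M}, so the common attributes are not a superkey of either fragment. The join is lossy.

No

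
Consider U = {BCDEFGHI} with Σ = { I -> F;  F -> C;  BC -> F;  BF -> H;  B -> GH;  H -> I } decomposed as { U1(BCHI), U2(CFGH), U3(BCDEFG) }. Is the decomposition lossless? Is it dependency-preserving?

lossless but not dependency-preserving

Lossless test (chase): Rows 1 and 3 agree on BC; apply BC→F and equate their F entries. Rows 1 and 3 agree on BF; apply BF→H and equate their H entries. Rows 1 and 3 agree on B; apply B→GH and equate their GH entries. Rows 1 and 2 agree on H; apply H→I and equate their I entries. Rows 1 and 3 agree on H; apply H→I and equate their I entries. Row 3 is now all distinguished symbols — the join is lossless.
Dependency preservation: the restricted closure of {I} across the fragments never reaches {F}, so I → F cannot be enforced without a join — not preserved.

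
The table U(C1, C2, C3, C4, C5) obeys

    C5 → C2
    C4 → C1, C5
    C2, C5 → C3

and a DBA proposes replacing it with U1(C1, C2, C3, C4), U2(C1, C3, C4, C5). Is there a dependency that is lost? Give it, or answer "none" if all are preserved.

C5 → C2

Check C5 → C2: no single fragment contains all of {C2, C5}, and the restricted closure of {C5} across the fragments never reaches {C2}.
C4 → C1, C5 is preserved.
C2, C5 → C3 is preserved.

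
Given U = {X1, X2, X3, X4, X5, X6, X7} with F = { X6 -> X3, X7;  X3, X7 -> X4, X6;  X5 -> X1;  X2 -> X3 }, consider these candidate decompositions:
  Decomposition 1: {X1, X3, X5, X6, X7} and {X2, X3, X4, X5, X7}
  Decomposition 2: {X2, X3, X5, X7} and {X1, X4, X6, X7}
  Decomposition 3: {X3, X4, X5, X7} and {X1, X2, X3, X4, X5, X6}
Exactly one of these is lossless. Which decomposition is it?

Decomposition 1: common = {X3, X5, X7}, closure = {X1, X3, X4, X5, X6, X7} → lossless.
Decomposition 2: common = {X7}, closure = {X7} → lossy.
Decomposition 3: common = {X3, X4, X5}, closure = {X1, X3, X4, X5} → lossy.

Decomposition 1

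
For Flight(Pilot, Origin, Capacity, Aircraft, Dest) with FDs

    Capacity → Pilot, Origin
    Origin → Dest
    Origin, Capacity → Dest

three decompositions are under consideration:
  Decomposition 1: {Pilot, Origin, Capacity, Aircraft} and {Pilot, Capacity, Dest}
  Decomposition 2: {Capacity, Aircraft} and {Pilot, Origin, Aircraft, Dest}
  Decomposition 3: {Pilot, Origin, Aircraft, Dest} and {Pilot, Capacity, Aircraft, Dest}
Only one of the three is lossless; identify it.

Decomposition 1: common = {Pilot, Capacity}, closure = {Pilot, Origin, Capacity, Dest} → lossless.
Decomposition 2: common = {Aircraft}, closure = {Aircraft} → lossy.
Decomposition 3: common = {Pilot, Aircraft, Dest}, closure = {Pilot, Aircraft, Dest} → lossy.

Decomposition 1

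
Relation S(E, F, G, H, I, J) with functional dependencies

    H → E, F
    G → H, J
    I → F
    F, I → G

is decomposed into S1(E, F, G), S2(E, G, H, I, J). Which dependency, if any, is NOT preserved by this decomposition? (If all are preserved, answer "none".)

Check H → E, F: no single fragment contains all of {E, F, H}, and the restricted closure of {H} across the fragments never reaches {E, F}.
G → H, J is preserved.
I → F is preserved.
F, I → G is preserved.

H → E, F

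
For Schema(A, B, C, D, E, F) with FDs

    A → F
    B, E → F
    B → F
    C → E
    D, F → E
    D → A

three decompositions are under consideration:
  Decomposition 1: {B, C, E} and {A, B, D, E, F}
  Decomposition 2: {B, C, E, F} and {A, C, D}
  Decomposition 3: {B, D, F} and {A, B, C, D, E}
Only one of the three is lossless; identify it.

Decomposition 1: common = {B, E}, closure = {B, E, F} → lossy.
Decomposition 2: common = {C}, closure = {C, E} → lossy.
Decomposition 3: common = {B, D}, closure = {A, B, D, E, F} → lossless.

Decomposition 3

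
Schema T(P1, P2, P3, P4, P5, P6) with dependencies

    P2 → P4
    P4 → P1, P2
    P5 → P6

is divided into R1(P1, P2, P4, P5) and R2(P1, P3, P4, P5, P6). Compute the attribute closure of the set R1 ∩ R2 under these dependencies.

R1 ∩ R2 = {P1, P4, P5}.
P4 → P1, P2 applies, adding P2
P5 → P6 applies, adding P6
Closure: {P1, P2, P4, P5, P6}.

P1, P2, P4, P5, P6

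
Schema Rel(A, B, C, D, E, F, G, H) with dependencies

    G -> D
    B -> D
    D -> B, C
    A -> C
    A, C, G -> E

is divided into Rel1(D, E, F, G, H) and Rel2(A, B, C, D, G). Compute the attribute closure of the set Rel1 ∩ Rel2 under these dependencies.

Rel1 ∩ Rel2 = {D, G}.
D → B, C applies, adding B, C
Closure: {B, C, D, G}.

B, C, D, G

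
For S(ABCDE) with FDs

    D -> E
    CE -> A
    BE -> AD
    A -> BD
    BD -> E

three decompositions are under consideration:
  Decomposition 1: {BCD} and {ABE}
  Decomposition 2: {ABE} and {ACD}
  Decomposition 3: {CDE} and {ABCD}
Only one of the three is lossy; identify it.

Decomposition 1: common = {B}, closure = {B} → lossy.
Decomposition 2: common = {A}, closure = {ABDE} → lossless.
Decomposition 3: common = {CD}, closure = {ABCDE} → lossless.

Decomposition 1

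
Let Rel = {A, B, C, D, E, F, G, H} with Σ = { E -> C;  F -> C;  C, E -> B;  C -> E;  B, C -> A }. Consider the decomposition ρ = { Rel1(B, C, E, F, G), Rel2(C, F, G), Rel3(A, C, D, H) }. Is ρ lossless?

Chase test. Columns are A, B, C, D, E, F, G, H; row i has aⱼ where attribute j ∈ Reli, else bᵢⱼ.
Initial tableau (one row per fragment):
  row 1: b11 a2 a3 b14 a5 a6 a7 b18
  row 2: b21 b22 a3 b24 b25 a6 a7 b28
  row 3: a1 b32 a3 a4 b35 b36 b37 a8
Rows 1 and 2 agree on C; apply C→E and equate their E entries.
Rows 1 and 3 agree on C; apply C→E and equate their E entries.
Rows 1 and 2 agree on C, E; apply C, E→B and equate their B entries.
Rows 1 and 3 agree on C, E; apply C, E→B and equate their B entries.
Rows 1 and 2 agree on B, C; apply B, C→A and equate their A entries.
Rows 1 and 3 agree on B, C; apply B, C→A and equate their A entries.
No row becomes fully distinguished — the join is lossy.

No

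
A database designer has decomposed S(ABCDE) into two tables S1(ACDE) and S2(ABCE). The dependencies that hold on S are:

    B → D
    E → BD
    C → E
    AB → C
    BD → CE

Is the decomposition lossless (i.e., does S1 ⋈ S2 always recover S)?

Common attributes: S1 ∩ S2 = {ACE}.
Closure of {ACE}: E → BD applies, adding BD. So (ACE)⁺ = {ABCDE}.
This closure contains every attribute of S1, so S1 ∩ S2 → S1. The join is lossless.

Yes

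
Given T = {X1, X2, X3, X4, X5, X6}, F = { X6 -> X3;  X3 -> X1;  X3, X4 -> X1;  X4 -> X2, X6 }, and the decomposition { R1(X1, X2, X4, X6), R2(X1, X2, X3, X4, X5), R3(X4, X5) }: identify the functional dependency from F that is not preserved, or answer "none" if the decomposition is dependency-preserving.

Check X6 → X3: no single fragment contains all of {X3, X6}, and the restricted closure of {X6} across the fragments never reaches {X3}.
X3 → X1 is preserved.
X3, X4 → X1 is preserved.
X4 → X2, X6 is preserved.

X6 -> X3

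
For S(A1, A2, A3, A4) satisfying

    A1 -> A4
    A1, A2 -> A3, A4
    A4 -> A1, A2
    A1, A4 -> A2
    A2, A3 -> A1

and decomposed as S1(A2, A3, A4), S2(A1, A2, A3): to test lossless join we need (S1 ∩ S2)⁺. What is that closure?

A1, A2, A3, A4

S1 ∩ S2 = {A2, A3}.
A2, A3 → A1 applies, adding A1
A1 → A4 applies, adding A4
Closure: {A1, A2, A3, A4}.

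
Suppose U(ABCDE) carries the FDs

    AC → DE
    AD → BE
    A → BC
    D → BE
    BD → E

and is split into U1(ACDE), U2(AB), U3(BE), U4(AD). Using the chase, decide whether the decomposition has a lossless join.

Chase test. Columns are ABCDE; row i has aⱼ where attribute j ∈ Ui, else bᵢⱼ.
Initial tableau (one row per fragment):
  row 1: a1 b12 a3 a4 a5
  row 2: a1 a2 b23 b24 b25
  row 3: b31 a2 b33 b34 a5
  row 4: a1 b42 b43 a4 b45
Rows 1 and 4 agree on AD; apply AD→BE and equate their BE entries.
Rows 1 and 2 agree on A; apply A→BC and equate their BC entries.
Rows 1 and 4 agree on A; apply A→BC and equate their BC entries.
Rows 1 and 2 agree on AC; apply AC→DE and equate their DE entries.
Row 1 is now all distinguished symbols — the join is lossless.

Yes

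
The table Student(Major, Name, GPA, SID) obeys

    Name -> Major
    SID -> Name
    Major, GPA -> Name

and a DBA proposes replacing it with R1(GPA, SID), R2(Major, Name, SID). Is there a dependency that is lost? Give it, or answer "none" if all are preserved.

Major, GPA -> Name

Check Major, GPA → Name: no single fragment contains all of {Major, Name, GPA}, and the restricted closure of {Major, GPA} across the fragments never reaches {Name}.
Name → Major is preserved.
SID → Name is preserved.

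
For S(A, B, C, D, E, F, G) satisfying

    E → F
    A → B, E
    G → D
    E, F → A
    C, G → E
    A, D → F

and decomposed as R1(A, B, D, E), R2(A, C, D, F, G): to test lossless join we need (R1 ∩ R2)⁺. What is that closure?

A, B, D, E, F

R1 ∩ R2 = {A, D}.
A → B, E applies, adding B, E
A, D → F applies, adding F
Closure: {A, B, D, E, F}.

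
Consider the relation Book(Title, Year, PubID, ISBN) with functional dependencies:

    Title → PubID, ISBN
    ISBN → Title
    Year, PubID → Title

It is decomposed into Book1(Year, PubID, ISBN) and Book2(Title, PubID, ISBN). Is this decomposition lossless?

Yes

Common attributes: Book1 ∩ Book2 = {PubID, ISBN}.
Closure of {PubID, ISBN}: ISBN → Title applies, adding Title. So (PubID, ISBN)⁺ = {Title, PubID, ISBN}.
This closure contains every attribute of Book2, so Book1 ∩ Book2 → Book2. The join is lossless.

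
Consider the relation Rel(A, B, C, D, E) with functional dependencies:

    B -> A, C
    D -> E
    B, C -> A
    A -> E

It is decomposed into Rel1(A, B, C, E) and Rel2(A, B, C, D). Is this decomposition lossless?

Common attributes: Rel1 ∩ Rel2 = {A, B, C}.
Closure of {A, B, C}: A → E applies, adding E. So (A, B, C)⁺ = {A, B, C, E}.
This closure contains every attribute of Rel1, so Rel1 ∩ Rel2 → Rel1. The join is lossless.

Yes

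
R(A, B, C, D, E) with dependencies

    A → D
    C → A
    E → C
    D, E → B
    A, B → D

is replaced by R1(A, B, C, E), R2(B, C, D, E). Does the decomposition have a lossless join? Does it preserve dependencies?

Lossless test: (B, C, E)⁺ = {A, B, C, D, E}, which contains all of one fragment — lossless.
Dependency preservation: the restricted closure of {A} across the fragments never reaches {D}, so A → D cannot be enforced without a join — not preserved.

lossless but not dependency-preserving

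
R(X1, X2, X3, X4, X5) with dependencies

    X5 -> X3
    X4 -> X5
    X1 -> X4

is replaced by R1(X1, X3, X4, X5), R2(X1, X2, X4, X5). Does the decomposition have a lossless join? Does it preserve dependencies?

Lossless test: (X1, X4, X5)⁺ = {X1, X3, X4, X5}, which contains all of one fragment — lossless.
Dependency preservation: every FD's attributes lie within a single fragment, so each can be enforced locally — preserved.

lossless and dependency-preserving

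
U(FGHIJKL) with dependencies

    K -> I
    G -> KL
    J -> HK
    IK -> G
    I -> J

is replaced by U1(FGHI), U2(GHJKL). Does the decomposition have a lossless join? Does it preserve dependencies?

lossless and dependency-preserving

Lossless test: (GH)⁺ = {GHIJKL}, which contains all of one fragment — lossless.
Dependency preservation: K → I; IK → G; I → J are not contained in any single fragment, but the restricted closure of each left-hand side across the fragments still reaches the right-hand side; the remaining FDs each lie inside some fragment. All dependencies are preserved.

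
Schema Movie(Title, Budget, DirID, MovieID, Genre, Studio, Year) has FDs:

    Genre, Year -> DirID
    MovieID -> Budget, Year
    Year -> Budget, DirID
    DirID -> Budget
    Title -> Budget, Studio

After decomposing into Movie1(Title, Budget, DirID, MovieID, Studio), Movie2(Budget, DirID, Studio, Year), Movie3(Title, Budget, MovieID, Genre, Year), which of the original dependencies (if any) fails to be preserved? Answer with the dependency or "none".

none

Genre, Year → DirID: restricted closure across fragments reaches DirID.
MovieID → Budget, Year lies within Movie3.
Year → Budget, DirID lies within Movie2.
DirID → Budget lies within Movie1.
Title → Budget, Studio lies within Movie1.
Every dependency is enforceable on the fragments, so the decomposition is dependency-preserving.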